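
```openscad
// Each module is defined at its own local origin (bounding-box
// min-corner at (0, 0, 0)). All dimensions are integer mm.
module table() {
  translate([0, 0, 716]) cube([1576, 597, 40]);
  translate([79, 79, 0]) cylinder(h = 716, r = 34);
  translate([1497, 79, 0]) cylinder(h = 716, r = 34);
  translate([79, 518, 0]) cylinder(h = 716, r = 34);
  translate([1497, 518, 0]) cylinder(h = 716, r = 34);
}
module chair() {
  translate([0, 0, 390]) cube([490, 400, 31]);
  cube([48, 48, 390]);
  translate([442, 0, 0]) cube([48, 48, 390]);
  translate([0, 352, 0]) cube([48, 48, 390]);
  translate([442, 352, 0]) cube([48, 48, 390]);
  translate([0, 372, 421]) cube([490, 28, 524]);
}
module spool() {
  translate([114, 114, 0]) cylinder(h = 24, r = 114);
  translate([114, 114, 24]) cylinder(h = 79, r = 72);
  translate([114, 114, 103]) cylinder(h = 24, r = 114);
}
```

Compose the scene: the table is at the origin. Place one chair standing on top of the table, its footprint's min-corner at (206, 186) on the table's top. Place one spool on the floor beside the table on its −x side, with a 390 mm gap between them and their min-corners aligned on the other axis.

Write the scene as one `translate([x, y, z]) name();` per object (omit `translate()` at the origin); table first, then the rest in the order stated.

table();
translate([206, 186, 756]) chair();
translate([-618, 0, 0]) spool();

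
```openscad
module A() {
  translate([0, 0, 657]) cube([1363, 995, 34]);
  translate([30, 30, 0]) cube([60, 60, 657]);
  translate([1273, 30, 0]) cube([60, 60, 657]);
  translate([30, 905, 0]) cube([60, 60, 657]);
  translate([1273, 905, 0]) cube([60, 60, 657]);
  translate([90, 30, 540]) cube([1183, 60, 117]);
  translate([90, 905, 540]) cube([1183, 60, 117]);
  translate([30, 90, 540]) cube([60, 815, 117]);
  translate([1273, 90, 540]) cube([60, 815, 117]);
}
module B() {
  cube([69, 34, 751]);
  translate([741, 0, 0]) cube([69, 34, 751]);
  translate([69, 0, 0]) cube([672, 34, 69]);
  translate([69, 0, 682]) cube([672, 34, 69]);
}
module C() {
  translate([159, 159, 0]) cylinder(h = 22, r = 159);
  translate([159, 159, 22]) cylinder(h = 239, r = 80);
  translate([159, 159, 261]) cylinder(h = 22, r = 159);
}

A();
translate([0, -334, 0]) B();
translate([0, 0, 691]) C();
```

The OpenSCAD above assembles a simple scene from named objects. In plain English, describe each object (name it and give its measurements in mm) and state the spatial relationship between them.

A is a table with a 1363×995 mm rectangular top, 34 mm thick, top surface at z = 691 mm, supported by four 60×60 mm square legs, each inset 30 mm from the nearest pair of top edges, running from the floor. Four apron rails, 60 mm thick and 117 mm tall, run between adjacent legs with their top edges flush with the underside of the top and their outer faces flush with the legs' outer faces.

B is a picture frame with a 672×613 mm rectangular opening (x by z) and a uniform 69 mm border on every side. Frame depth is 34 mm along y. It is built from two vertical stiles running the full outside height and two horizontal rails spanning the gap between the stiles.

C is a spool: two coaxial disc flanges of radius 159 mm and thickness 22 mm, joined by a core cylinder of radius 80 mm and height 239 mm. The lower flange rests on z = 0 and the three cylinders share a vertical axis.

The picture frame is on the floor beside the table on its −y side. The spool is on top of the table.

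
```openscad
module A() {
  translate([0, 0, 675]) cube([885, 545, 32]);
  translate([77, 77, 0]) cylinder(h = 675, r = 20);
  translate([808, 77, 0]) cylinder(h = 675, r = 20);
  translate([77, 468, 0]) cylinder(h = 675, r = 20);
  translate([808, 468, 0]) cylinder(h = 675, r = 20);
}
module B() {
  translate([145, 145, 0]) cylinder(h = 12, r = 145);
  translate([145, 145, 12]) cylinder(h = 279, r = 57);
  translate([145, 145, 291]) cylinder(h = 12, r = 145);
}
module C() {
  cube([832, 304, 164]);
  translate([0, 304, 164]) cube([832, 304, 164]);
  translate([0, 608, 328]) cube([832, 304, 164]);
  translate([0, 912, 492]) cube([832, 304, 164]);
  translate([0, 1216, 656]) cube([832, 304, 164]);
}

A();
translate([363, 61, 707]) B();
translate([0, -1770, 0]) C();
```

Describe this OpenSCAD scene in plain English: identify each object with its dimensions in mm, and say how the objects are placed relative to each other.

A is a rectangular dining table. The top is 885×545×32 mm with its upper surface at z = 707 mm. It stands on four round legs of 40 mm diameter, each leg's bounding box inset 57 mm from the nearest pair of top edges, running from the floor to the underside of the top.

B is a spool: two coaxial disc flanges of radius 145 mm and thickness 12 mm, joined by a core cylinder of radius 57 mm and height 279 mm. The lower flange rests on z = 0 and the three cylinders share a vertical axis.

C is a run of 5 identical solid stair steps. Each tread is 832×304 mm and each step block is 164 mm high. Step 1 rests on the floor; step k is offset from step 1 by (k−1)×304 mm in y and (k−1)×164 mm in z.

The spool is on top of the table. The staircase is on the floor beside the table on its −y side.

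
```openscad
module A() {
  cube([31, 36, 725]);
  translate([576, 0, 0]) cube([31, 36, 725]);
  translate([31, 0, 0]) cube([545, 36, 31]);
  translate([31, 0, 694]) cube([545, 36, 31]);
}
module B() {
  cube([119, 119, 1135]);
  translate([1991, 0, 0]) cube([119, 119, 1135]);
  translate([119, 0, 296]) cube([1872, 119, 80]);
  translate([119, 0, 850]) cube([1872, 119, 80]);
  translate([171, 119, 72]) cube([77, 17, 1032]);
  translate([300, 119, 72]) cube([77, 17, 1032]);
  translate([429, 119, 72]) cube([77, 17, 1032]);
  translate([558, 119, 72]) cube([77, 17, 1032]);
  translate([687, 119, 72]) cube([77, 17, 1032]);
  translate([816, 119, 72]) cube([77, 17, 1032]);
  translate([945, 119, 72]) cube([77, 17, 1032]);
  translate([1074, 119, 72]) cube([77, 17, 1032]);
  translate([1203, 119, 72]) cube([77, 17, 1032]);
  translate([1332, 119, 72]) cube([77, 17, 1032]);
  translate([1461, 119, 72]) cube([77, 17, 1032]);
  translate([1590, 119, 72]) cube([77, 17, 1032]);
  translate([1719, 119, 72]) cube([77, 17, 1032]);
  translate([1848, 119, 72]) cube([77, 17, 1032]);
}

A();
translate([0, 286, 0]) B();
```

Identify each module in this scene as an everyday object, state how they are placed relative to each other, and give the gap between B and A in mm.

A is a picture frame. B is a fence section. The fence section is on the floor beside the picture frame on its +y side. The gap between the fence section and the picture frame is 250 mm.

The fence section's nearest face is 250 mm from the picture frame's +y face.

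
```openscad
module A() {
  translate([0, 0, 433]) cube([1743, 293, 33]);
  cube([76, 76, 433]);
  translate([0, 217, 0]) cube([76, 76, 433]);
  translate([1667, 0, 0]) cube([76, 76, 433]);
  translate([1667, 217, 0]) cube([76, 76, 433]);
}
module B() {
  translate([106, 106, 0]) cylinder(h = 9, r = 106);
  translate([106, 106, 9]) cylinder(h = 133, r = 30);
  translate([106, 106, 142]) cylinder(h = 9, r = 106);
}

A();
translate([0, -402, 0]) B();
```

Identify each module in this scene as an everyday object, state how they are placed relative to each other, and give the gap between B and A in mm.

The spool's nearest face is 190 mm from the bench's −y face.

A is a bench. B is a spool. The spool is on the floor beside the bench on its −y side. The gap between the spool and the bench is 190 mm.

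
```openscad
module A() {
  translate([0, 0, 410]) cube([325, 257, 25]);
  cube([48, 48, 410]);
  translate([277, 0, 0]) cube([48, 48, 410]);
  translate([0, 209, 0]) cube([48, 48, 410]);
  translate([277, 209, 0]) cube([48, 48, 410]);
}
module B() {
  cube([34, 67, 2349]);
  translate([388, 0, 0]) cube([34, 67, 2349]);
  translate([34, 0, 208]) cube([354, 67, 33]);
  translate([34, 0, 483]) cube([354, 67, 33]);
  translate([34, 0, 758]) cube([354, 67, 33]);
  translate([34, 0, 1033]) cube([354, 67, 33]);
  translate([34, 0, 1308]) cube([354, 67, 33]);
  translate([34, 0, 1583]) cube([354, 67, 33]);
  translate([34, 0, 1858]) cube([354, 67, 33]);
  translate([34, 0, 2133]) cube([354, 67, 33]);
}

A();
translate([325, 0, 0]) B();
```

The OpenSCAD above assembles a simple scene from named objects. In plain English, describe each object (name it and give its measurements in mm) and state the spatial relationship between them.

A is a simple wooden stool: a rectangular seat 325 mm (x) by 257 mm (y), 25 mm thick, top face at z = 435 mm, on four square legs, each 48×48 mm in cross-section. The legs rest on z = 0, each flush with a corner of the seat.

B is a wooden ladder with two side rails of 34×67 mm section and 2349 mm height, set 422 mm apart overall. Between them run 8 rectangular rungs (67 mm deep, 33 mm thick), front faces flush with the rails' −y face. The bottom of the first rung is 208 mm above the floor and each subsequent rung is 275 mm higher than the one below.

The ladder is against the stool's +x side, with their −y faces flush.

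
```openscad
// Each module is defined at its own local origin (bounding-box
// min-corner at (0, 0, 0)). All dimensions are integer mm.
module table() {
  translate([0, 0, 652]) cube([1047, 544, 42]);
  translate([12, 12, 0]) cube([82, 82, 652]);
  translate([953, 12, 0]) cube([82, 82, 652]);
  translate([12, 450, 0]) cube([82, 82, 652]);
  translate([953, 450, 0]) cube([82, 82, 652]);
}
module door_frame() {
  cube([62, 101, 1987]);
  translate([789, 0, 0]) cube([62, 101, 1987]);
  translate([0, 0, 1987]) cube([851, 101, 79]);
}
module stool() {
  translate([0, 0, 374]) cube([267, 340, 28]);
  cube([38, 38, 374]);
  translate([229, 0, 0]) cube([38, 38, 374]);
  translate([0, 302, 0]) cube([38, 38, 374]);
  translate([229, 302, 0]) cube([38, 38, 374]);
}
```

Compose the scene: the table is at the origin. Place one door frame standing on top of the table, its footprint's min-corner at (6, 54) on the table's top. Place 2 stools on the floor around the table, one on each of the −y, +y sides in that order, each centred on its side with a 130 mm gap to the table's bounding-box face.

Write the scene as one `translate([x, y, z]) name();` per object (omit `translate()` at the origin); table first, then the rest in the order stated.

table();
translate([6, 54, 694]) door_frame();
translate([390, -470, 0]) stool();
translate([390, 674, 0]) stool();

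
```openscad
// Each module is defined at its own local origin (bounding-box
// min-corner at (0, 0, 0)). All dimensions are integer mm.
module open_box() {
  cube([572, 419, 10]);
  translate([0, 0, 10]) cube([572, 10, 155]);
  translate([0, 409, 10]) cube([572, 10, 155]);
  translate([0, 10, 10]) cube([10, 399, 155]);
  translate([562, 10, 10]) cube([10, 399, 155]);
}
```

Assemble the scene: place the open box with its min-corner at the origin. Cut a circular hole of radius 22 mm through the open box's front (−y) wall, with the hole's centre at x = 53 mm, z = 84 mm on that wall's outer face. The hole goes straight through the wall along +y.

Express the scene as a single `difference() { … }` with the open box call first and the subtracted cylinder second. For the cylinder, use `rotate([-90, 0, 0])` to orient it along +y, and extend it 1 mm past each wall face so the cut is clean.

difference() {
  open_box();
  translate([53, -1, 84]) rotate([-90, 0, 0]) cylinder(h = 12, r = 22);
}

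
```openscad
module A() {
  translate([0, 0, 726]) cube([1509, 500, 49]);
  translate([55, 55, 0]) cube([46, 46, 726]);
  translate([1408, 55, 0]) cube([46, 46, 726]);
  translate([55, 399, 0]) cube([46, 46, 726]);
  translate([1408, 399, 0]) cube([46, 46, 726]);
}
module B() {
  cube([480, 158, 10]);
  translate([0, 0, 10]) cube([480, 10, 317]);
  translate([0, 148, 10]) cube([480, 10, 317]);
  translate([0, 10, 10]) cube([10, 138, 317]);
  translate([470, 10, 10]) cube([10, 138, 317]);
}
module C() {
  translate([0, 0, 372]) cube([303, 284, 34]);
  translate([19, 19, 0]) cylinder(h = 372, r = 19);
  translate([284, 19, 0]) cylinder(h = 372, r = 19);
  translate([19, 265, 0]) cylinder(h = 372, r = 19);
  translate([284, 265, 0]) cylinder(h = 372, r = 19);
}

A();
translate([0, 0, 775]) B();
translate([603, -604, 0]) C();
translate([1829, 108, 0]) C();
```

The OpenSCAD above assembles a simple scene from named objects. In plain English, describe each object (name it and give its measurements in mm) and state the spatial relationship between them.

A is a rectangular dining table. The top is 1509×500×49 mm with its upper surface at z = 775 mm. It stands on four 46×46 mm square legs, each inset 55 mm from the nearest pair of top edges, running from the floor to the underside of the top.

B is an open storage box with external size 480×158×327 mm and wall thickness 10 mm (the base is also 10 mm thick). The base covers the whole footprint; the four walls stand on the base, with the y-facing walls full-width and the x-facing walls fitting between their inner faces.

C is a four-legged stool. The seat is a 303×284×34 mm slab whose top surface is at z = 406 mm; four round legs, each 38 mm in diameter, run from the floor (z = 0) to the underside of the seat, each leg's axis is inset half a diameter from the nearest pair of seat edges (so the leg's bounding box is flush with the corner).

The open box is on top of the table. Two stools sit around the table at the −y, +x sides.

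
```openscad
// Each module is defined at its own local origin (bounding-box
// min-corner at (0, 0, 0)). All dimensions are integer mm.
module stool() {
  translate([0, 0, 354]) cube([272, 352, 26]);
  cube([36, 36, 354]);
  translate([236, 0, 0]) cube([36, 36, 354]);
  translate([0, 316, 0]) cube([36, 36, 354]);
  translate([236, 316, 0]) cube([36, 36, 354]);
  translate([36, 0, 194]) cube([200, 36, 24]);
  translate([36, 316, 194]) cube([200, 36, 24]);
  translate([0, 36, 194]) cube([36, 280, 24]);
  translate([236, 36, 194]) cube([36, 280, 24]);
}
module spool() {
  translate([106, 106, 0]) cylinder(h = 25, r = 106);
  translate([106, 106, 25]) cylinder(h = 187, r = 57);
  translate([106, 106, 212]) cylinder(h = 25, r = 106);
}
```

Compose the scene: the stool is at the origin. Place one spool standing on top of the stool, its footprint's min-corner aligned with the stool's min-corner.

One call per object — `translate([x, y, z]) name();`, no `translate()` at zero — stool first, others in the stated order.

stool();
translate([0, 0, 380]) spool();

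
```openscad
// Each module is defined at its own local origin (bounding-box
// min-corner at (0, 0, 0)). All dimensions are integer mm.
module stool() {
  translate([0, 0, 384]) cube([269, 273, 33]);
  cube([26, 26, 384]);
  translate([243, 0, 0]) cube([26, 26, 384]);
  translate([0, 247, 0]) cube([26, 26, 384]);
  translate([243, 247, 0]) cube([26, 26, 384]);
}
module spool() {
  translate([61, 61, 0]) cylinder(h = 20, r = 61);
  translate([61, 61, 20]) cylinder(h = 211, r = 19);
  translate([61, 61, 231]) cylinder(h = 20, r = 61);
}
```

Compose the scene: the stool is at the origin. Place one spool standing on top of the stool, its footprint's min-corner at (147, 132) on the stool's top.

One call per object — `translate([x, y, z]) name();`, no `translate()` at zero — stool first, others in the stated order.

stool();
translate([147, 132, 417]) spool();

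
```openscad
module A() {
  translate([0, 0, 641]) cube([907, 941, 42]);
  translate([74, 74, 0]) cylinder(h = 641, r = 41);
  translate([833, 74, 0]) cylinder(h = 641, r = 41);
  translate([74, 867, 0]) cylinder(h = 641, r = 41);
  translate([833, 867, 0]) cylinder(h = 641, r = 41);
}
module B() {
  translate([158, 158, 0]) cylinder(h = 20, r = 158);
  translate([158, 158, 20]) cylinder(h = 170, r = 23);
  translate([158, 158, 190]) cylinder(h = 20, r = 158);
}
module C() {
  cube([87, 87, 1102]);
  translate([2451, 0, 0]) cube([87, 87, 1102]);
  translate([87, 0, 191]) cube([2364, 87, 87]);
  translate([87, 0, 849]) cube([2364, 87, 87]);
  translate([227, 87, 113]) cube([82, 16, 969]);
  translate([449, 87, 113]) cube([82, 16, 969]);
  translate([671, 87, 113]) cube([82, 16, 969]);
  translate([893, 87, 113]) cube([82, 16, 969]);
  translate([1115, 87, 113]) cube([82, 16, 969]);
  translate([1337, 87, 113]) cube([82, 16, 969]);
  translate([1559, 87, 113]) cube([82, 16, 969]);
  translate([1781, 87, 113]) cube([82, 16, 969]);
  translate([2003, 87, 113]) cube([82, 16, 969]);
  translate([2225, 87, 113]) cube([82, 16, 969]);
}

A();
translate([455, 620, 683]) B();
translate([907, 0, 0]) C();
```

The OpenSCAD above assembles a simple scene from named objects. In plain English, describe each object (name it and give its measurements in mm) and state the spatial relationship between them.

A is a rectangular dining table. The top is 907×941×42 mm with its upper surface at z = 683 mm. It stands on four round legs of 82 mm diameter, each leg's bounding box inset 33 mm from the nearest pair of top edges, running from the floor to the underside of the top.

B is a spool: two coaxial disc flanges of radius 158 mm and thickness 20 mm, joined by a core cylinder of radius 23 mm and height 170 mm. The lower flange rests on z = 0 and the three cylinders share a vertical axis.

C is a fence section. Two 87×87 mm posts, 1102 mm tall, stand on the floor with a clear span of 2364 mm between their inner faces. Two horizontal rails of 87×87 mm section span the gap between the posts with their undersides at z = 191 mm and z = 849 mm, flush with the posts' −y face. 10 pickets, each 82 mm wide, 16 mm thick and 969 mm tall, are fixed to the +y face of the rails with their bottoms at z = 113 mm, evenly spaced across the span with equal gaps (rounded down to the nearest mm) at the −x end and between each pair — any rounding remainder accumulates at the +x end.

The spool is on top of the table. The fence section is against the table's +x side, with their −y faces flush.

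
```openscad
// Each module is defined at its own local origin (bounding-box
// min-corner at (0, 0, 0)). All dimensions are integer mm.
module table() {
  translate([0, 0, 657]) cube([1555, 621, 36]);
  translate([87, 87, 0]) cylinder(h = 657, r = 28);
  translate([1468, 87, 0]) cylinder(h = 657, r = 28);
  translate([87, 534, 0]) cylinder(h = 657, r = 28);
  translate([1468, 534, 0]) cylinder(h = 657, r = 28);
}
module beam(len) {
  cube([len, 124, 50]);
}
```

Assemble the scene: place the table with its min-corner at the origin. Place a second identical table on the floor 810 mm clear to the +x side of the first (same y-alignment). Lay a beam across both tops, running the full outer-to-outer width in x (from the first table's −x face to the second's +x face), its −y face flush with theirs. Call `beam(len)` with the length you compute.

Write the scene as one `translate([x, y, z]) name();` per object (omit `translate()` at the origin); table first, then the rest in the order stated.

table();
translate([2365, 0, 0]) table();
translate([0, 0, 693]) beam(3920);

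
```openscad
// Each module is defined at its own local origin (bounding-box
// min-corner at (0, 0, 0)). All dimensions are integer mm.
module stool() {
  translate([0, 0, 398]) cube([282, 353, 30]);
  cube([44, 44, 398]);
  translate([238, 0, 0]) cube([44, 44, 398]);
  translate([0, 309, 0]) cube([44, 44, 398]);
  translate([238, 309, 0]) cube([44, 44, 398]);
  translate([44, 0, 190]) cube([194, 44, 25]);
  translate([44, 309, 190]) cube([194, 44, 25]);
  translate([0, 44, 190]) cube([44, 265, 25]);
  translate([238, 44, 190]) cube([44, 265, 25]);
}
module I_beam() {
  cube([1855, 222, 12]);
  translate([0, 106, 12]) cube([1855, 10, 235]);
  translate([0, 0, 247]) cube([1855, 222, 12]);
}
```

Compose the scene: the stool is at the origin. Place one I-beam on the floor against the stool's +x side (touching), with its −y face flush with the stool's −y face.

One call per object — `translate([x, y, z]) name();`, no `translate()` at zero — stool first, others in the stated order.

stool();
translate([282, 0, 0]) I_beam();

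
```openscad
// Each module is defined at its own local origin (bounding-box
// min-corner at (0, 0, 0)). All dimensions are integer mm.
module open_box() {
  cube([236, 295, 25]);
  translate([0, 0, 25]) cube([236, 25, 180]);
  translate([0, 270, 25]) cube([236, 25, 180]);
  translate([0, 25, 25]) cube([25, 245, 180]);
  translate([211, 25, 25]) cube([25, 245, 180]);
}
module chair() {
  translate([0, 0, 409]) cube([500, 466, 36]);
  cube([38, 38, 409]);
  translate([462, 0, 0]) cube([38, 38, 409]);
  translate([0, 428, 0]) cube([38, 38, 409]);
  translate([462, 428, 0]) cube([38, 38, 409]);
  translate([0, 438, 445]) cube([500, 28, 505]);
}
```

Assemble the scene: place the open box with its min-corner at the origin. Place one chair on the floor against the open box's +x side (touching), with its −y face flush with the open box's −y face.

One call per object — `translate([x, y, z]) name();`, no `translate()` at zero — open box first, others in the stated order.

open_box();
translate([236, 0, 0]) chair();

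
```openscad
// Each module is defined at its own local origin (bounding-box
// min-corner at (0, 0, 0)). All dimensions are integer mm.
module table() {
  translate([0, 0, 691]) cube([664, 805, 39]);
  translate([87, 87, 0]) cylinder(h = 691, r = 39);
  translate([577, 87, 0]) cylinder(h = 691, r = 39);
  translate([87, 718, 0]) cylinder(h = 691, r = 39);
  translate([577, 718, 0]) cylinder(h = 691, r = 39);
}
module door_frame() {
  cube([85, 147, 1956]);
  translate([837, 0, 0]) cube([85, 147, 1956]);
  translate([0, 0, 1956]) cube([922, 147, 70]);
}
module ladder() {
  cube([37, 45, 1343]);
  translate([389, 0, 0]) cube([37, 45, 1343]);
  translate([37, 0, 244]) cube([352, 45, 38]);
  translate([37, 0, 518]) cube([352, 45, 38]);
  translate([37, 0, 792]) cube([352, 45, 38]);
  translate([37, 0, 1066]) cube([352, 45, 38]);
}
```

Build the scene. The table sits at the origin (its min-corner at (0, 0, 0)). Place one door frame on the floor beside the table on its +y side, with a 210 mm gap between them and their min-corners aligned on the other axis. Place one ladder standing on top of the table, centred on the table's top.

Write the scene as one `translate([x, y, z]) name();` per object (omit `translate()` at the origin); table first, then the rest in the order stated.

table();
translate([0, 1015, 0]) door_frame();
translate([119, 380, 730]) ladder();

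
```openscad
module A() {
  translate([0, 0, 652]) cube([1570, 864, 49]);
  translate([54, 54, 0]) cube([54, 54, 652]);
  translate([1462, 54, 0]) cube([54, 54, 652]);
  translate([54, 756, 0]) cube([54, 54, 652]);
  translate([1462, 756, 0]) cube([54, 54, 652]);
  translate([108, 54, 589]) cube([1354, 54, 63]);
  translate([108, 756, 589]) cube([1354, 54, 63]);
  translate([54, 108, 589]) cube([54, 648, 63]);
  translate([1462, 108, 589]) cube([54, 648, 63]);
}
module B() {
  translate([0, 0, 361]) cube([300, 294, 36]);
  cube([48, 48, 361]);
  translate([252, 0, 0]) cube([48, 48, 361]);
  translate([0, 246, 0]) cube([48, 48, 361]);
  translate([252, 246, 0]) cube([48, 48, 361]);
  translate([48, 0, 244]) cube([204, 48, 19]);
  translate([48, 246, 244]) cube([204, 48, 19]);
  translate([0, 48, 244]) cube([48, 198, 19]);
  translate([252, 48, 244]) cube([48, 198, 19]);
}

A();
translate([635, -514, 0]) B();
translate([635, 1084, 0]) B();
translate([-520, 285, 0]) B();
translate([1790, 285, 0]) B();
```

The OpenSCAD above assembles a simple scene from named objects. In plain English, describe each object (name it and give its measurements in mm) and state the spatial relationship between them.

A is a table: top 1570 mm (x) × 864 mm (y), 49 mm thick, upper face at z = 701 mm, on four 54×54 mm square legs, each inset 54 mm from the nearest pair of top edges, running from z = 0 to the bottom of the top. Four apron rails, 54 mm thick and 63 mm tall, run between adjacent legs with their top edges flush with the underside of the top and their outer faces flush with the legs' outer faces.

B is a four-legged stool. The seat is a 300×294×36 mm slab whose top surface is at z = 397 mm; four square legs, each 48×48 mm in cross-section, run from the floor (z = 0) to the underside of the seat, each flush with a corner of the seat. Four stretchers, 48 mm wide and 19 mm tall, connect adjacent legs with their undersides at z = 244 mm, each running between the inner faces of the legs it joins and aligned with the legs' outer faces on the other axis.

Four stools sit around the table at the −y, +y, −x, +x sides.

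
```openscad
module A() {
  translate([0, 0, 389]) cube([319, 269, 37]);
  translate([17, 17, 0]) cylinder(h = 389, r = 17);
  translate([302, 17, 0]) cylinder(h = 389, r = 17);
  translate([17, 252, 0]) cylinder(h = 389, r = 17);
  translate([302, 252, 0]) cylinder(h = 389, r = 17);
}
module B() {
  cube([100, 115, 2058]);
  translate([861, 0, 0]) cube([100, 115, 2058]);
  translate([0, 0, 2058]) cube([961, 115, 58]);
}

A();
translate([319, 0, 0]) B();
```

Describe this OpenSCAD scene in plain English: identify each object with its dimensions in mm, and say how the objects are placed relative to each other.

A is a simple wooden stool: a rectangular seat 319 mm (x) by 269 mm (y), 37 mm thick, top face at z = 426 mm, on four round legs, each 34 mm in diameter. The legs rest on z = 0, each leg's axis is inset half a diameter from the nearest pair of seat edges (so the leg's bounding box is flush with the corner).

B is a door frame. The clear opening is 761 mm wide and 2058 mm high. Two 100 mm wide jambs, 115 mm deep, stand either side of the opening from the floor to the top of the opening. A 58 mm thick head sits across the top of both jambs, spanning the full outside width of the frame.

The door frame is against the stool's +x side, with their −y faces flush.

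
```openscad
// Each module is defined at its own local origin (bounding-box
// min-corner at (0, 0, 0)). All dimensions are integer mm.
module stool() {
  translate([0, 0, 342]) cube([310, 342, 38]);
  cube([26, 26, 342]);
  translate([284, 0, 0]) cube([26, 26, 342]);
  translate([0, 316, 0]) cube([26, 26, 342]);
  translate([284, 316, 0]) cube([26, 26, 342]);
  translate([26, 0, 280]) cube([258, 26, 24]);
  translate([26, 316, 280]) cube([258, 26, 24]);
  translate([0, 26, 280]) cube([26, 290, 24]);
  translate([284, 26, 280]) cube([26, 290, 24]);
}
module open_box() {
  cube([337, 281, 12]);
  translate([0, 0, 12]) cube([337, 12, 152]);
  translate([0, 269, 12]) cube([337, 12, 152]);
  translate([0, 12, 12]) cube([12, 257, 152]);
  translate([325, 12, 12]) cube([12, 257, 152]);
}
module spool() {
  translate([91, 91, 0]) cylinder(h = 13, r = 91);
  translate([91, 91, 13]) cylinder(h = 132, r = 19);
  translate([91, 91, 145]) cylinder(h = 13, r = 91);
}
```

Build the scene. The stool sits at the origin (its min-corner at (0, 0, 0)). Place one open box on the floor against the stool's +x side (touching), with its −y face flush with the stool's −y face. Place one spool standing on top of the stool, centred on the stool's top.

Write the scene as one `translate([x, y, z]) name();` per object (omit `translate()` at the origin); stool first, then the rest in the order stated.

stool();
translate([310, 0, 0]) open_box();
translate([64, 80, 380]) spool();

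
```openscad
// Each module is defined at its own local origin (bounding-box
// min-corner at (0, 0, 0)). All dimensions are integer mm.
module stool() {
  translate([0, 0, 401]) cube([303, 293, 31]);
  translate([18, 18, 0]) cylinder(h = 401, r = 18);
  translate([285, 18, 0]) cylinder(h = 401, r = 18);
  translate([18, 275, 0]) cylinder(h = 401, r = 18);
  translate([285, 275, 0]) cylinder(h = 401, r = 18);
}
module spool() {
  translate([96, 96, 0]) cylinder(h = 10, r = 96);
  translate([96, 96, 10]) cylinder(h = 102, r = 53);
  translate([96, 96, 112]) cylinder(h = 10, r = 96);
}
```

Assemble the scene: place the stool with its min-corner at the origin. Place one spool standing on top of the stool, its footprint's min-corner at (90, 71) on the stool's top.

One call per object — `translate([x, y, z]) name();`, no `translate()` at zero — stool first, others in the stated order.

stool();
translate([90, 71, 432]) spool();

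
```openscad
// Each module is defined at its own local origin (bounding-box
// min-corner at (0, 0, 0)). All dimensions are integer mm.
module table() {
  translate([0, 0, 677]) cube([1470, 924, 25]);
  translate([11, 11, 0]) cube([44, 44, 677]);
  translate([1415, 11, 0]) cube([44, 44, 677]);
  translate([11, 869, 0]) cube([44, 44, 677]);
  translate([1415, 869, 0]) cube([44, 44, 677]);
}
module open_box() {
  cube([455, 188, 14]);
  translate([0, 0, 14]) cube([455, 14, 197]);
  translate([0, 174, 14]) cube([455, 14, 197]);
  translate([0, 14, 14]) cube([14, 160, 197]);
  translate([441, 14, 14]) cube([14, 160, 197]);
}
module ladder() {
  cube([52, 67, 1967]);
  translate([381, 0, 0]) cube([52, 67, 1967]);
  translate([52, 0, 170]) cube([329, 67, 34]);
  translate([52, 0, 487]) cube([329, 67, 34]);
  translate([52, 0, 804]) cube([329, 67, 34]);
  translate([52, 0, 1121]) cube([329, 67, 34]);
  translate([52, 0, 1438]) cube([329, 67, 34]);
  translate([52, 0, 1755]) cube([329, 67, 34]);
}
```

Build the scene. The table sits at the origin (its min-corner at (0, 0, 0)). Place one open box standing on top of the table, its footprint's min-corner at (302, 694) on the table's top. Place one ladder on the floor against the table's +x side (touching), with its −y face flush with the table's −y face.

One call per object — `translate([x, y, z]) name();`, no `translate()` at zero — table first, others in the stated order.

table();
translate([302, 694, 702]) open_box();
translate([1470, 0, 0]) ladder();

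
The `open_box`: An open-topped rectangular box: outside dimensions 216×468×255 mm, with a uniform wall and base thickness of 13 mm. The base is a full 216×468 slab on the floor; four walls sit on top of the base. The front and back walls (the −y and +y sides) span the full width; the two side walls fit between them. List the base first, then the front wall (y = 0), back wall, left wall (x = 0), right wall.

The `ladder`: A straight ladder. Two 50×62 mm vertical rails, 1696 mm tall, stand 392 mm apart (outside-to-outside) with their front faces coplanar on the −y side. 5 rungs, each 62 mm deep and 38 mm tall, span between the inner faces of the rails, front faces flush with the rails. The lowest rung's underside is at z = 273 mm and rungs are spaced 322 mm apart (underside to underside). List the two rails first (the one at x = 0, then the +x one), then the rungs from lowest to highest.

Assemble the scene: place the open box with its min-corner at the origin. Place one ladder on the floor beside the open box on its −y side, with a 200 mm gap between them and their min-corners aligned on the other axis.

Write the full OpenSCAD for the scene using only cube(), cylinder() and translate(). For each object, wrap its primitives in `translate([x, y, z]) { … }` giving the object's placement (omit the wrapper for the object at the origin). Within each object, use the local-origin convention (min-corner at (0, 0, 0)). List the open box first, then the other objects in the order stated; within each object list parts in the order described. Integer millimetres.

cube([216, 468, 13]);
translate([0, 0, 13]) cube([216, 13, 242]);
translate([0, 455, 13]) cube([216, 13, 242]);
translate([0, 13, 13]) cube([13, 442, 242]);
translate([203, 13, 13]) cube([13, 442, 242]);
translate([0, -262, 0]) {
  cube([50, 62, 1696]);
  translate([342, 0, 0]) cube([50, 62, 1696]);
  translate([50, 0, 273]) cube([292, 62, 38]);
  translate([50, 0, 595]) cube([292, 62, 38]);
  translate([50, 0, 917]) cube([292, 62, 38]);
  translate([50, 0, 1239]) cube([292, 62, 38]);
  translate([50, 0, 1561]) cube([292, 62, 38]);
}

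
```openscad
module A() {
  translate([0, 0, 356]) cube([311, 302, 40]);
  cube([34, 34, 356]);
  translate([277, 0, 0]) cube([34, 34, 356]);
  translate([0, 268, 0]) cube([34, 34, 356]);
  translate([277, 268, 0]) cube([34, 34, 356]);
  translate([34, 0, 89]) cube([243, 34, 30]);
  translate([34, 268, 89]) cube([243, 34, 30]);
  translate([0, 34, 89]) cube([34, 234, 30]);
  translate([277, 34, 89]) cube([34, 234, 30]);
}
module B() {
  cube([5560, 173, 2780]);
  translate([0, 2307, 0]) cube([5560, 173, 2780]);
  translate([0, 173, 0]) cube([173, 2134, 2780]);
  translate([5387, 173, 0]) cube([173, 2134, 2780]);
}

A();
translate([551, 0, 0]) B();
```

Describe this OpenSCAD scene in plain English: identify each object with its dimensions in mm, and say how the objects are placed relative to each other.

A is a four-legged stool. The seat is a 311×302×40 mm slab whose top surface is at z = 396 mm; four square legs, each 34×34 mm in cross-section, run from the floor (z = 0) to the underside of the seat, each flush with a corner of the seat. Four stretchers, 34 mm wide and 30 mm tall, connect adjacent legs with their undersides at z = 89 mm, each running between the inner faces of the legs it joins and aligned with the legs' outer faces on the other axis.

B is the wall frame of a small rectangular building: four walls, each 2780 mm tall and 173 mm thick, enclosing a footprint 5560 mm (x) by 2480 mm (y) outside-to-outside, with no floor or roof. The front and back walls (the −y and +y sides) span the full width; the two side walls fit between them.

The house frame is on the floor beside the stool on its +x side.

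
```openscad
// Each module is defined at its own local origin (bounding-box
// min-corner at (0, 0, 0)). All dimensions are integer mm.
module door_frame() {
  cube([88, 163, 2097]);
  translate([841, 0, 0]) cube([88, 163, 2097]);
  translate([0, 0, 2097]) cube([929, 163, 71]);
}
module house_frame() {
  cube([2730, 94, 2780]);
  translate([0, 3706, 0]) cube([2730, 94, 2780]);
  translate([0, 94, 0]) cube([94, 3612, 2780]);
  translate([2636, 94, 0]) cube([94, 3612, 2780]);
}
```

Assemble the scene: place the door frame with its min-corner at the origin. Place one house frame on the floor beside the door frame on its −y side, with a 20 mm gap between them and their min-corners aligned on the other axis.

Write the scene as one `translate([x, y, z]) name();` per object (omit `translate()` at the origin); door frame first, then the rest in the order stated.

door_frame();
translate([0, -3820, 0]) house_frame();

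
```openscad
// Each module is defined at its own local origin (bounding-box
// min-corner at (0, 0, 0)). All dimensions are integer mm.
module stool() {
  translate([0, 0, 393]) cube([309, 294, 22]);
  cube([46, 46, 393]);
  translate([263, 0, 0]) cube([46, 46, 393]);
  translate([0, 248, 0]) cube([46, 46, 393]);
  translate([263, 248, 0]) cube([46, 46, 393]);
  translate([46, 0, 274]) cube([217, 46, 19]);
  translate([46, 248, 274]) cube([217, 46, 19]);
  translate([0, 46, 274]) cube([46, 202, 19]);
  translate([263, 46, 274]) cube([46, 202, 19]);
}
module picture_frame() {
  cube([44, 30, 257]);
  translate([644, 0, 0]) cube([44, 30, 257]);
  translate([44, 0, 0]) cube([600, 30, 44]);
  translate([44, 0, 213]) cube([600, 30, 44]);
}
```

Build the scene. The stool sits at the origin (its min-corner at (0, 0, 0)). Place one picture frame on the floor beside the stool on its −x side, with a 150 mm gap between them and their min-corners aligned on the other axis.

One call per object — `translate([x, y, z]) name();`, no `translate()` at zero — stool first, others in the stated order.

stool();
translate([-838, 0, 0]) picture_frame();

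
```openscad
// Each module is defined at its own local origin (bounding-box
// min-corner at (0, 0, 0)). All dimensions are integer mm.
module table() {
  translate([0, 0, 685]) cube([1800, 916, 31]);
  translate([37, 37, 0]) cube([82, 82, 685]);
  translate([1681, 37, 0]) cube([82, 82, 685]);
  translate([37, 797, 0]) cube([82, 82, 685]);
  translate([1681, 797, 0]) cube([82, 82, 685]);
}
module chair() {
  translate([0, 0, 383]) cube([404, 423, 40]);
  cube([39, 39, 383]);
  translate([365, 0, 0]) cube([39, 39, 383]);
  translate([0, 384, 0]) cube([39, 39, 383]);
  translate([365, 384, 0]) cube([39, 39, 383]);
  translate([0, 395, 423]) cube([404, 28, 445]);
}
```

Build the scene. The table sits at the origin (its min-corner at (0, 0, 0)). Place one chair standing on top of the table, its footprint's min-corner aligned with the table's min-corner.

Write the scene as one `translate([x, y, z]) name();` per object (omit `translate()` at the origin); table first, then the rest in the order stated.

table();
translate([0, 0, 716]) chair();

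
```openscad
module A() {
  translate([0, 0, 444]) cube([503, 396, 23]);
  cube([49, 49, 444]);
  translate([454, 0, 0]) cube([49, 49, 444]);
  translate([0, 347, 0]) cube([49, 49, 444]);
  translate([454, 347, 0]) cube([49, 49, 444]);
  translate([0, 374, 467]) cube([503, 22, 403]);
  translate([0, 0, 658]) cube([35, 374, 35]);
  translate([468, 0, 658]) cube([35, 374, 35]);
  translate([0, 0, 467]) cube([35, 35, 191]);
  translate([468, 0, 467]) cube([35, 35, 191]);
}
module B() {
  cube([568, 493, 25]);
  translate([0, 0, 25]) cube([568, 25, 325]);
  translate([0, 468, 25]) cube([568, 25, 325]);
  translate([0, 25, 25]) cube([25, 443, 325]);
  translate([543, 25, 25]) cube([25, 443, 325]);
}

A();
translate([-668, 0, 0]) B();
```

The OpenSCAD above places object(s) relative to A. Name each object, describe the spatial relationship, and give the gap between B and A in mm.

A is a chair. B is an open box. The open box is on the floor beside the chair on its −x side. The gap between the open box and the chair is 100 mm.

The open box's nearest face is 100 mm from the chair's −x face.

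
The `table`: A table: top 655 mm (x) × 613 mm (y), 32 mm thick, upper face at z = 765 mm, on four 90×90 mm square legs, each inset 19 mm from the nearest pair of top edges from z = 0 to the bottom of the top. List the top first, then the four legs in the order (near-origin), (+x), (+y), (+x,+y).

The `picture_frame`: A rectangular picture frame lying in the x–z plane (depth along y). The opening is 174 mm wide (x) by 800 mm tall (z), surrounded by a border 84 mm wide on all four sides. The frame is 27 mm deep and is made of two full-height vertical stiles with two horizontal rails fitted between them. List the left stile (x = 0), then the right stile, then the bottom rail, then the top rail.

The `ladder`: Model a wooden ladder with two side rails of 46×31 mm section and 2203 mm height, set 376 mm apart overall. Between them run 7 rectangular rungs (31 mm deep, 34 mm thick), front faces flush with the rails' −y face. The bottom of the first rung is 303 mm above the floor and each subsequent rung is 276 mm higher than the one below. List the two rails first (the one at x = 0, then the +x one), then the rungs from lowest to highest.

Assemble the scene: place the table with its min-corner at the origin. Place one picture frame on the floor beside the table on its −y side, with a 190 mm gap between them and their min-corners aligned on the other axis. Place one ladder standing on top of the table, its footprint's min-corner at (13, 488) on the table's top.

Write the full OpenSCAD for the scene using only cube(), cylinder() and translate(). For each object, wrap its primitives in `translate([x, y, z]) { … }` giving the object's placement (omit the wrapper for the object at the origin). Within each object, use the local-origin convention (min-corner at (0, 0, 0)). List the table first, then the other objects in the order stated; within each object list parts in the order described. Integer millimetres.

translate([0, 0, 733]) cube([655, 613, 32]);
translate([19, 19, 0]) cube([90, 90, 733]);
translate([546, 19, 0]) cube([90, 90, 733]);
translate([19, 504, 0]) cube([90, 90, 733]);
translate([546, 504, 0]) cube([90, 90, 733]);
translate([0, -217, 0]) {
  cube([84, 27, 968]);
  translate([258, 0, 0]) cube([84, 27, 968]);
  translate([84, 0, 0]) cube([174, 27, 84]);
  translate([84, 0, 884]) cube([174, 27, 84]);
}
translate([13, 488, 765]) {
  cube([46, 31, 2203]);
  translate([330, 0, 0]) cube([46, 31, 2203]);
  translate([46, 0, 303]) cube([284, 31, 34]);
  translate([46, 0, 579]) cube([284, 31, 34]);
  translate([46, 0, 855]) cube([284, 31, 34]);
  translate([46, 0, 1131]) cube([284, 31, 34]);
  translate([46, 0, 1407]) cube([284, 31, 34]);
  translate([46, 0, 1683]) cube([284, 31, 34]);
  translate([46, 0, 1959]) cube([284, 31, 34]);
}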